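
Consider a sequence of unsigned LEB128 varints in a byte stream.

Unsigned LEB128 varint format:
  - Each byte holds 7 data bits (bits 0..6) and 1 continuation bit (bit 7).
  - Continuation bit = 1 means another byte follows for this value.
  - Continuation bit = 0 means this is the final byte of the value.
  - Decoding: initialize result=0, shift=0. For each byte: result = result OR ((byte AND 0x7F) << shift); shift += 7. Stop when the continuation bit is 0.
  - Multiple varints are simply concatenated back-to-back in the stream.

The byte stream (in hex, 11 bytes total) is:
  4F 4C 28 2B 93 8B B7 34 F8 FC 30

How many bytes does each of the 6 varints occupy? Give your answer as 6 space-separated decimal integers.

Answer: 1 1 1 1 4 3

Derivation:
  byte[0]=0x4F cont=0 payload=0x4F=79: acc |= 79<<0 -> acc=79 shift=7 [end]
Varint 1: bytes[0:1] = 4F -> value 79 (1 byte(s))
  byte[1]=0x4C cont=0 payload=0x4C=76: acc |= 76<<0 -> acc=76 shift=7 [end]
Varint 2: bytes[1:2] = 4C -> value 76 (1 byte(s))
  byte[2]=0x28 cont=0 payload=0x28=40: acc |= 40<<0 -> acc=40 shift=7 [end]
Varint 3: bytes[2:3] = 28 -> value 40 (1 byte(s))
  byte[3]=0x2B cont=0 payload=0x2B=43: acc |= 43<<0 -> acc=43 shift=7 [end]
Varint 4: bytes[3:4] = 2B -> value 43 (1 byte(s))
  byte[4]=0x93 cont=1 payload=0x13=19: acc |= 19<<0 -> acc=19 shift=7
  byte[5]=0x8B cont=1 payload=0x0B=11: acc |= 11<<7 -> acc=1427 shift=14
  byte[6]=0xB7 cont=1 payload=0x37=55: acc |= 55<<14 -> acc=902547 shift=21
  byte[7]=0x34 cont=0 payload=0x34=52: acc |= 52<<21 -> acc=109954451 shift=28 [end]
Varint 5: bytes[4:8] = 93 8B B7 34 -> value 109954451 (4 byte(s))
  byte[8]=0xF8 cont=1 payload=0x78=120: acc |= 120<<0 -> acc=120 shift=7
  byte[9]=0xFC cont=1 payload=0x7C=124: acc |= 124<<7 -> acc=15992 shift=14
  byte[10]=0x30 cont=0 payload=0x30=48: acc |= 48<<14 -> acc=802424 shift=21 [end]
Varint 6: bytes[8:11] = F8 FC 30 -> value 802424 (3 byte(s))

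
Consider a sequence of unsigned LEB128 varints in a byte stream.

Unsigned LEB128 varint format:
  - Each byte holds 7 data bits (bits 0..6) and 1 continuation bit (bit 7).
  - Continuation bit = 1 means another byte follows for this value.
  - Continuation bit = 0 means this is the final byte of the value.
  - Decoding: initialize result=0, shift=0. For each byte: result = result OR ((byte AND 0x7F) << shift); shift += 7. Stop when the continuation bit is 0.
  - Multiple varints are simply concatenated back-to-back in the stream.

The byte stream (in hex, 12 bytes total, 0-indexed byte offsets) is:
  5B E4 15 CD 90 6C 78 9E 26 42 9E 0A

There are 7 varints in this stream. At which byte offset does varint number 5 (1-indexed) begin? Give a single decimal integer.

Answer: 7

Derivation:
  byte[0]=0x5B cont=0 payload=0x5B=91: acc |= 91<<0 -> acc=91 shift=7 [end]
Varint 1: bytes[0:1] = 5B -> value 91 (1 byte(s))
  byte[1]=0xE4 cont=1 payload=0x64=100: acc |= 100<<0 -> acc=100 shift=7
  byte[2]=0x15 cont=0 payload=0x15=21: acc |= 21<<7 -> acc=2788 shift=14 [end]
Varint 2: bytes[1:3] = E4 15 -> value 2788 (2 byte(s))
  byte[3]=0xCD cont=1 payload=0x4D=77: acc |= 77<<0 -> acc=77 shift=7
  byte[4]=0x90 cont=1 payload=0x10=16: acc |= 16<<7 -> acc=2125 shift=14
  byte[5]=0x6C cont=0 payload=0x6C=108: acc |= 108<<14 -> acc=1771597 shift=21 [end]
Varint 3: bytes[3:6] = CD 90 6C -> value 1771597 (3 byte(s))
  byte[6]=0x78 cont=0 payload=0x78=120: acc |= 120<<0 -> acc=120 shift=7 [end]
Varint 4: bytes[6:7] = 78 -> value 120 (1 byte(s))
  byte[7]=0x9E cont=1 payload=0x1E=30: acc |= 30<<0 -> acc=30 shift=7
  byte[8]=0x26 cont=0 payload=0x26=38: acc |= 38<<7 -> acc=4894 shift=14 [end]
Varint 5: bytes[7:9] = 9E 26 -> value 4894 (2 byte(s))
  byte[9]=0x42 cont=0 payload=0x42=66: acc |= 66<<0 -> acc=66 shift=7 [end]
Varint 6: bytes[9:10] = 42 -> value 66 (1 byte(s))
  byte[10]=0x9E cont=1 payload=0x1E=30: acc |= 30<<0 -> acc=30 shift=7
  byte[11]=0x0A cont=0 payload=0x0A=10: acc |= 10<<7 -> acc=1310 shift=14 [end]
Varint 7: bytes[10:12] = 9E 0A -> value 1310 (2 byte(s))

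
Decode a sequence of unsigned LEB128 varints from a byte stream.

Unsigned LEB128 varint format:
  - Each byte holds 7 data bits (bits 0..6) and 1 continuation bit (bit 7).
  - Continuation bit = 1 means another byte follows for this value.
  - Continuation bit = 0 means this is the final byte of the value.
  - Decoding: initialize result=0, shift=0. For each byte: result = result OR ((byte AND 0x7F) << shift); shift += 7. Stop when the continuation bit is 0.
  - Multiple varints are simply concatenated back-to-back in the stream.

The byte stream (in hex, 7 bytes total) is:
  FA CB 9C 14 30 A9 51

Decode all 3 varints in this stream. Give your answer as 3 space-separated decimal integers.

  byte[0]=0xFA cont=1 payload=0x7A=122: acc |= 122<<0 -> acc=122 shift=7
  byte[1]=0xCB cont=1 payload=0x4B=75: acc |= 75<<7 -> acc=9722 shift=14
  byte[2]=0x9C cont=1 payload=0x1C=28: acc |= 28<<14 -> acc=468474 shift=21
  byte[3]=0x14 cont=0 payload=0x14=20: acc |= 20<<21 -> acc=42411514 shift=28 [end]
Varint 1: bytes[0:4] = FA CB 9C 14 -> value 42411514 (4 byte(s))
  byte[4]=0x30 cont=0 payload=0x30=48: acc |= 48<<0 -> acc=48 shift=7 [end]
Varint 2: bytes[4:5] = 30 -> value 48 (1 byte(s))
  byte[5]=0xA9 cont=1 payload=0x29=41: acc |= 41<<0 -> acc=41 shift=7
  byte[6]=0x51 cont=0 payload=0x51=81: acc |= 81<<7 -> acc=10409 shift=14 [end]
Varint 3: bytes[5:7] = A9 51 -> value 10409 (2 byte(s))

Answer: 42411514 48 10409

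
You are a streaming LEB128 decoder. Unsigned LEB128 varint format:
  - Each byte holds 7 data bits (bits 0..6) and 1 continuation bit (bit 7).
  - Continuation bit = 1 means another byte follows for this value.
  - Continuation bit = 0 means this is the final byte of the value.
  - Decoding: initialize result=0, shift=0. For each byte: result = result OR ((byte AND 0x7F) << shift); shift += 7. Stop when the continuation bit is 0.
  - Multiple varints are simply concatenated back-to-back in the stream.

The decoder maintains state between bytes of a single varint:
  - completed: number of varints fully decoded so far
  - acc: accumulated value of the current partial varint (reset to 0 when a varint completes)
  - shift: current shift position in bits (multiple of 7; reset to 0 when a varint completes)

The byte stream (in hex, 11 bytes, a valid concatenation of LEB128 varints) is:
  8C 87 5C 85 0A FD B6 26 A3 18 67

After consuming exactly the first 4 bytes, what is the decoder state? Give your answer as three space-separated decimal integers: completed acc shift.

Answer: 1 5 7

Derivation:
byte[0]=0x8C cont=1 payload=0x0C: acc |= 12<<0 -> completed=0 acc=12 shift=7
byte[1]=0x87 cont=1 payload=0x07: acc |= 7<<7 -> completed=0 acc=908 shift=14
byte[2]=0x5C cont=0 payload=0x5C: varint #1 complete (value=1508236); reset -> completed=1 acc=0 shift=0
byte[3]=0x85 cont=1 payload=0x05: acc |= 5<<0 -> completed=1 acc=5 shift=7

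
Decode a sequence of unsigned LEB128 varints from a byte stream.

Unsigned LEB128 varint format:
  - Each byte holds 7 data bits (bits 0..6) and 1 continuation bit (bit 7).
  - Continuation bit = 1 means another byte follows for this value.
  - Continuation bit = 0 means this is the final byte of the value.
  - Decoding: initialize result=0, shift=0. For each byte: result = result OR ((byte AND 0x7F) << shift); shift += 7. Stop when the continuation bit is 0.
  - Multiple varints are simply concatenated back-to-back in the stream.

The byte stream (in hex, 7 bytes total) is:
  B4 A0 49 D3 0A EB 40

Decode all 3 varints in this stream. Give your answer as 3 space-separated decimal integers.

  byte[0]=0xB4 cont=1 payload=0x34=52: acc |= 52<<0 -> acc=52 shift=7
  byte[1]=0xA0 cont=1 payload=0x20=32: acc |= 32<<7 -> acc=4148 shift=14
  byte[2]=0x49 cont=0 payload=0x49=73: acc |= 73<<14 -> acc=1200180 shift=21 [end]
Varint 1: bytes[0:3] = B4 A0 49 -> value 1200180 (3 byte(s))
  byte[3]=0xD3 cont=1 payload=0x53=83: acc |= 83<<0 -> acc=83 shift=7
  byte[4]=0x0A cont=0 payload=0x0A=10: acc |= 10<<7 -> acc=1363 shift=14 [end]
Varint 2: bytes[3:5] = D3 0A -> value 1363 (2 byte(s))
  byte[5]=0xEB cont=1 payload=0x6B=107: acc |= 107<<0 -> acc=107 shift=7
  byte[6]=0x40 cont=0 payload=0x40=64: acc |= 64<<7 -> acc=8299 shift=14 [end]
Varint 3: bytes[5:7] = EB 40 -> value 8299 (2 byte(s))

Answer: 1200180 1363 8299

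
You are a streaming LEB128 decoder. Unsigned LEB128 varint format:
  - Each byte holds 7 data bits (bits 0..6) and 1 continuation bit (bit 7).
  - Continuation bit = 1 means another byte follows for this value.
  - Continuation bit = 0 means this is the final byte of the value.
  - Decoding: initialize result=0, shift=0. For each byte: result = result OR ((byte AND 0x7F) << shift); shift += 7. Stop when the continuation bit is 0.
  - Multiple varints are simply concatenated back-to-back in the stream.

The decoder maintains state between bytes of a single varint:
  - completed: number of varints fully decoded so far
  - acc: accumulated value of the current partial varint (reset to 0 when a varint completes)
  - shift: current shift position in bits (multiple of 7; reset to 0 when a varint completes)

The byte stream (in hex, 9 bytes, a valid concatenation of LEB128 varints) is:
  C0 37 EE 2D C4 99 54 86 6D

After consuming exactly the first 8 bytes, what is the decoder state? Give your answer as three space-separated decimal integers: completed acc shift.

Answer: 3 6 7

Derivation:
byte[0]=0xC0 cont=1 payload=0x40: acc |= 64<<0 -> completed=0 acc=64 shift=7
byte[1]=0x37 cont=0 payload=0x37: varint #1 complete (value=7104); reset -> completed=1 acc=0 shift=0
byte[2]=0xEE cont=1 payload=0x6E: acc |= 110<<0 -> completed=1 acc=110 shift=7
byte[3]=0x2D cont=0 payload=0x2D: varint #2 complete (value=5870); reset -> completed=2 acc=0 shift=0
byte[4]=0xC4 cont=1 payload=0x44: acc |= 68<<0 -> completed=2 acc=68 shift=7
byte[5]=0x99 cont=1 payload=0x19: acc |= 25<<7 -> completed=2 acc=3268 shift=14
byte[6]=0x54 cont=0 payload=0x54: varint #3 complete (value=1379524); reset -> completed=3 acc=0 shift=0
byte[7]=0x86 cont=1 payload=0x06: acc |= 6<<0 -> completed=3 acc=6 shift=7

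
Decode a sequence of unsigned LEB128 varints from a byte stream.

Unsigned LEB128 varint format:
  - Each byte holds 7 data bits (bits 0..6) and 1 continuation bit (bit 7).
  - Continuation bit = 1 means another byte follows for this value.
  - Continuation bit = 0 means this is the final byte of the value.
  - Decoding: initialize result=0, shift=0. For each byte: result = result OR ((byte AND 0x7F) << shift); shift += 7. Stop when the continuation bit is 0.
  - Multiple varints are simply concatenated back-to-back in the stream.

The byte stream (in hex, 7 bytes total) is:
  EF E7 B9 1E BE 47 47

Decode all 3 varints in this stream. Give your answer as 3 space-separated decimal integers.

Answer: 63861743 9150 71

Derivation:
  byte[0]=0xEF cont=1 payload=0x6F=111: acc |= 111<<0 -> acc=111 shift=7
  byte[1]=0xE7 cont=1 payload=0x67=103: acc |= 103<<7 -> acc=13295 shift=14
  byte[2]=0xB9 cont=1 payload=0x39=57: acc |= 57<<14 -> acc=947183 shift=21
  byte[3]=0x1E cont=0 payload=0x1E=30: acc |= 30<<21 -> acc=63861743 shift=28 [end]
Varint 1: bytes[0:4] = EF E7 B9 1E -> value 63861743 (4 byte(s))
  byte[4]=0xBE cont=1 payload=0x3E=62: acc |= 62<<0 -> acc=62 shift=7
  byte[5]=0x47 cont=0 payload=0x47=71: acc |= 71<<7 -> acc=9150 shift=14 [end]
Varint 2: bytes[4:6] = BE 47 -> value 9150 (2 byte(s))
  byte[6]=0x47 cont=0 payload=0x47=71: acc |= 71<<0 -> acc=71 shift=7 [end]
Varint 3: bytes[6:7] = 47 -> value 71 (1 byte(s))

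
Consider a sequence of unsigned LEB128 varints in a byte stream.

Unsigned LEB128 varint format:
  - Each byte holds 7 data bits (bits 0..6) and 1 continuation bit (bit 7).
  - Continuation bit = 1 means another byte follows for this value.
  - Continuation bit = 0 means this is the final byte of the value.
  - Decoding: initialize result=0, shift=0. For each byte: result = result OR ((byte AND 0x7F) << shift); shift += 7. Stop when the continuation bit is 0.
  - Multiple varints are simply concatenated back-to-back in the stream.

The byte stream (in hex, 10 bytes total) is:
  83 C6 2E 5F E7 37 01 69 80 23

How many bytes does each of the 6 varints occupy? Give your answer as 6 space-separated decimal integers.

Answer: 3 1 2 1 1 2

Derivation:
  byte[0]=0x83 cont=1 payload=0x03=3: acc |= 3<<0 -> acc=3 shift=7
  byte[1]=0xC6 cont=1 payload=0x46=70: acc |= 70<<7 -> acc=8963 shift=14
  byte[2]=0x2E cont=0 payload=0x2E=46: acc |= 46<<14 -> acc=762627 shift=21 [end]
Varint 1: bytes[0:3] = 83 C6 2E -> value 762627 (3 byte(s))
  byte[3]=0x5F cont=0 payload=0x5F=95: acc |= 95<<0 -> acc=95 shift=7 [end]
Varint 2: bytes[3:4] = 5F -> value 95 (1 byte(s))
  byte[4]=0xE7 cont=1 payload=0x67=103: acc |= 103<<0 -> acc=103 shift=7
  byte[5]=0x37 cont=0 payload=0x37=55: acc |= 55<<7 -> acc=7143 shift=14 [end]
Varint 3: bytes[4:6] = E7 37 -> value 7143 (2 byte(s))
  byte[6]=0x01 cont=0 payload=0x01=1: acc |= 1<<0 -> acc=1 shift=7 [end]
Varint 4: bytes[6:7] = 01 -> value 1 (1 byte(s))
  byte[7]=0x69 cont=0 payload=0x69=105: acc |= 105<<0 -> acc=105 shift=7 [end]
Varint 5: bytes[7:8] = 69 -> value 105 (1 byte(s))
  byte[8]=0x80 cont=1 payload=0x00=0: acc |= 0<<0 -> acc=0 shift=7
  byte[9]=0x23 cont=0 payload=0x23=35: acc |= 35<<7 -> acc=4480 shift=14 [end]
Varint 6: bytes[8:10] = 80 23 -> value 4480 (2 byte(s))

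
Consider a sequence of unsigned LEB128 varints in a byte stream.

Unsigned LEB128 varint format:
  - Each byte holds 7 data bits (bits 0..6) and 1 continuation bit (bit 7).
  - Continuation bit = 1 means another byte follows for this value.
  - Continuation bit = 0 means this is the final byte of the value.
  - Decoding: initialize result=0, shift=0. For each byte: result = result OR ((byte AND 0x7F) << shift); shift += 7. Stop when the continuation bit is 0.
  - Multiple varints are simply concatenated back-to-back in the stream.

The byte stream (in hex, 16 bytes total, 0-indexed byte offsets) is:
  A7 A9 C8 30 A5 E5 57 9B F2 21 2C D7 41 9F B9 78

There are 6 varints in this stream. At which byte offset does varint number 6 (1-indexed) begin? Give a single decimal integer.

  byte[0]=0xA7 cont=1 payload=0x27=39: acc |= 39<<0 -> acc=39 shift=7
  byte[1]=0xA9 cont=1 payload=0x29=41: acc |= 41<<7 -> acc=5287 shift=14
  byte[2]=0xC8 cont=1 payload=0x48=72: acc |= 72<<14 -> acc=1184935 shift=21
  byte[3]=0x30 cont=0 payload=0x30=48: acc |= 48<<21 -> acc=101848231 shift=28 [end]
Varint 1: bytes[0:4] = A7 A9 C8 30 -> value 101848231 (4 byte(s))
  byte[4]=0xA5 cont=1 payload=0x25=37: acc |= 37<<0 -> acc=37 shift=7
  byte[5]=0xE5 cont=1 payload=0x65=101: acc |= 101<<7 -> acc=12965 shift=14
  byte[6]=0x57 cont=0 payload=0x57=87: acc |= 87<<14 -> acc=1438373 shift=21 [end]
Varint 2: bytes[4:7] = A5 E5 57 -> value 1438373 (3 byte(s))
  byte[7]=0x9B cont=1 payload=0x1B=27: acc |= 27<<0 -> acc=27 shift=7
  byte[8]=0xF2 cont=1 payload=0x72=114: acc |= 114<<7 -> acc=14619 shift=14
  byte[9]=0x21 cont=0 payload=0x21=33: acc |= 33<<14 -> acc=555291 shift=21 [end]
Varint 3: bytes[7:10] = 9B F2 21 -> value 555291 (3 byte(s))
  byte[10]=0x2C cont=0 payload=0x2C=44: acc |= 44<<0 -> acc=44 shift=7 [end]
Varint 4: bytes[10:11] = 2C -> value 44 (1 byte(s))
  byte[11]=0xD7 cont=1 payload=0x57=87: acc |= 87<<0 -> acc=87 shift=7
  byte[12]=0x41 cont=0 payload=0x41=65: acc |= 65<<7 -> acc=8407 shift=14 [end]
Varint 5: bytes[11:13] = D7 41 -> value 8407 (2 byte(s))
  byte[13]=0x9F cont=1 payload=0x1F=31: acc |= 31<<0 -> acc=31 shift=7
  byte[14]=0xB9 cont=1 payload=0x39=57: acc |= 57<<7 -> acc=7327 shift=14
  byte[15]=0x78 cont=0 payload=0x78=120: acc |= 120<<14 -> acc=1973407 shift=21 [end]
Varint 6: bytes[13:16] = 9F B9 78 -> value 1973407 (3 byte(s))

Answer: 13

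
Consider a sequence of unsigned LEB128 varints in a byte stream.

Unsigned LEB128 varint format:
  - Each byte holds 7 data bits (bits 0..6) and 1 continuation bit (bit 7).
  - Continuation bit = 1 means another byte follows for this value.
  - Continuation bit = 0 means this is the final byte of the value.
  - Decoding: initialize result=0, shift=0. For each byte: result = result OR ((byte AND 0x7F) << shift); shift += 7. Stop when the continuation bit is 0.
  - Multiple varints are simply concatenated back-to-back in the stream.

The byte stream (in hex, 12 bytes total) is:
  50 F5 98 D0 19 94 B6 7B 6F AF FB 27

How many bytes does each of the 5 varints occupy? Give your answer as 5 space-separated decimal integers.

Answer: 1 4 3 1 3

Derivation:
  byte[0]=0x50 cont=0 payload=0x50=80: acc |= 80<<0 -> acc=80 shift=7 [end]
Varint 1: bytes[0:1] = 50 -> value 80 (1 byte(s))
  byte[1]=0xF5 cont=1 payload=0x75=117: acc |= 117<<0 -> acc=117 shift=7
  byte[2]=0x98 cont=1 payload=0x18=24: acc |= 24<<7 -> acc=3189 shift=14
  byte[3]=0xD0 cont=1 payload=0x50=80: acc |= 80<<14 -> acc=1313909 shift=21
  byte[4]=0x19 cont=0 payload=0x19=25: acc |= 25<<21 -> acc=53742709 shift=28 [end]
Varint 2: bytes[1:5] = F5 98 D0 19 -> value 53742709 (4 byte(s))
  byte[5]=0x94 cont=1 payload=0x14=20: acc |= 20<<0 -> acc=20 shift=7
  byte[6]=0xB6 cont=1 payload=0x36=54: acc |= 54<<7 -> acc=6932 shift=14
  byte[7]=0x7B cont=0 payload=0x7B=123: acc |= 123<<14 -> acc=2022164 shift=21 [end]
Varint 3: bytes[5:8] = 94 B6 7B -> value 2022164 (3 byte(s))
  byte[8]=0x6F cont=0 payload=0x6F=111: acc |= 111<<0 -> acc=111 shift=7 [end]
Varint 4: bytes[8:9] = 6F -> value 111 (1 byte(s))
  byte[9]=0xAF cont=1 payload=0x2F=47: acc |= 47<<0 -> acc=47 shift=7
  byte[10]=0xFB cont=1 payload=0x7B=123: acc |= 123<<7 -> acc=15791 shift=14
  byte[11]=0x27 cont=0 payload=0x27=39: acc |= 39<<14 -> acc=654767 shift=21 [end]
Varint 5: bytes[9:12] = AF FB 27 -> value 654767 (3 byte(s))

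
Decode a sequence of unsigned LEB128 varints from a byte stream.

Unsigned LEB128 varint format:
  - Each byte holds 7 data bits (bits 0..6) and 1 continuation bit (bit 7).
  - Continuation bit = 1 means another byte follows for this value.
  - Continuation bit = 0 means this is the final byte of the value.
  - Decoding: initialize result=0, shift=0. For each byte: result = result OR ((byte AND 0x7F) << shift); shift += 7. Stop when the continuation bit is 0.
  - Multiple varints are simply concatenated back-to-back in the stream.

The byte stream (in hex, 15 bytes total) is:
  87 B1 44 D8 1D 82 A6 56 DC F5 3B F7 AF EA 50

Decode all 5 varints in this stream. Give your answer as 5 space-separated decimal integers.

Answer: 1120391 3800 1413890 981724 169514999

Derivation:
  byte[0]=0x87 cont=1 payload=0x07=7: acc |= 7<<0 -> acc=7 shift=7
  byte[1]=0xB1 cont=1 payload=0x31=49: acc |= 49<<7 -> acc=6279 shift=14
  byte[2]=0x44 cont=0 payload=0x44=68: acc |= 68<<14 -> acc=1120391 shift=21 [end]
Varint 1: bytes[0:3] = 87 B1 44 -> value 1120391 (3 byte(s))
  byte[3]=0xD8 cont=1 payload=0x58=88: acc |= 88<<0 -> acc=88 shift=7
  byte[4]=0x1D cont=0 payload=0x1D=29: acc |= 29<<7 -> acc=3800 shift=14 [end]
Varint 2: bytes[3:5] = D8 1D -> value 3800 (2 byte(s))
  byte[5]=0x82 cont=1 payload=0x02=2: acc |= 2<<0 -> acc=2 shift=7
  byte[6]=0xA6 cont=1 payload=0x26=38: acc |= 38<<7 -> acc=4866 shift=14
  byte[7]=0x56 cont=0 payload=0x56=86: acc |= 86<<14 -> acc=1413890 shift=21 [end]
Varint 3: bytes[5:8] = 82 A6 56 -> value 1413890 (3 byte(s))
  byte[8]=0xDC cont=1 payload=0x5C=92: acc |= 92<<0 -> acc=92 shift=7
  byte[9]=0xF5 cont=1 payload=0x75=117: acc |= 117<<7 -> acc=15068 shift=14
  byte[10]=0x3B cont=0 payload=0x3B=59: acc |= 59<<14 -> acc=981724 shift=21 [end]
Varint 4: bytes[8:11] = DC F5 3B -> value 981724 (3 byte(s))
  byte[11]=0xF7 cont=1 payload=0x77=119: acc |= 119<<0 -> acc=119 shift=7
  byte[12]=0xAF cont=1 payload=0x2F=47: acc |= 47<<7 -> acc=6135 shift=14
  byte[13]=0xEA cont=1 payload=0x6A=106: acc |= 106<<14 -> acc=1742839 shift=21
  byte[14]=0x50 cont=0 payload=0x50=80: acc |= 80<<21 -> acc=169514999 shift=28 [end]
Varint 5: bytes[11:15] = F7 AF EA 50 -> value 169514999 (4 byte(s))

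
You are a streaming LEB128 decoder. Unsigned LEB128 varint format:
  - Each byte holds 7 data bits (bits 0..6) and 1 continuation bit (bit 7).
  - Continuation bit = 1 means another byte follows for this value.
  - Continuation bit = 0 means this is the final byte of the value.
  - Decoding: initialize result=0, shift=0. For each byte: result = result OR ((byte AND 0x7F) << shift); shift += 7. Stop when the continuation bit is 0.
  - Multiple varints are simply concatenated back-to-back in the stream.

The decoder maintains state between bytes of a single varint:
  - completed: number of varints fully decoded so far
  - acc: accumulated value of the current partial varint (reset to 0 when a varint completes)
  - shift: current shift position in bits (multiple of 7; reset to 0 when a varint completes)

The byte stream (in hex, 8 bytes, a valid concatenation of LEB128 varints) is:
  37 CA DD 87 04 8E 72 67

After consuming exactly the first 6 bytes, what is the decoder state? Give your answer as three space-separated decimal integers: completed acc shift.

Answer: 2 14 7

Derivation:
byte[0]=0x37 cont=0 payload=0x37: varint #1 complete (value=55); reset -> completed=1 acc=0 shift=0
byte[1]=0xCA cont=1 payload=0x4A: acc |= 74<<0 -> completed=1 acc=74 shift=7
byte[2]=0xDD cont=1 payload=0x5D: acc |= 93<<7 -> completed=1 acc=11978 shift=14
byte[3]=0x87 cont=1 payload=0x07: acc |= 7<<14 -> completed=1 acc=126666 shift=21
byte[4]=0x04 cont=0 payload=0x04: varint #2 complete (value=8515274); reset -> completed=2 acc=0 shift=0
byte[5]=0x8E cont=1 payload=0x0E: acc |= 14<<0 -> completed=2 acc=14 shift=7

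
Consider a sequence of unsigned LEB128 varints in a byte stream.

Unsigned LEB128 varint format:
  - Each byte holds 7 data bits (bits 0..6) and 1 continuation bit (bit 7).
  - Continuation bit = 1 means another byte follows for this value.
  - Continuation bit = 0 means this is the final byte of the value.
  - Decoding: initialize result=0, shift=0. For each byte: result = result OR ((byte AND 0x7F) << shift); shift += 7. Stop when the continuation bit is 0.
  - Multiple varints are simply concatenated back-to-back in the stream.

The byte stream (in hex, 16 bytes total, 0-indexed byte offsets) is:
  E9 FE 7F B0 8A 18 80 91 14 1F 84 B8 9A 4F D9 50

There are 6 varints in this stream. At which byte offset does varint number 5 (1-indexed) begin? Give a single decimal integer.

Answer: 10

Derivation:
  byte[0]=0xE9 cont=1 payload=0x69=105: acc |= 105<<0 -> acc=105 shift=7
  byte[1]=0xFE cont=1 payload=0x7E=126: acc |= 126<<7 -> acc=16233 shift=14
  byte[2]=0x7F cont=0 payload=0x7F=127: acc |= 127<<14 -> acc=2097001 shift=21 [end]
Varint 1: bytes[0:3] = E9 FE 7F -> value 2097001 (3 byte(s))
  byte[3]=0xB0 cont=1 payload=0x30=48: acc |= 48<<0 -> acc=48 shift=7
  byte[4]=0x8A cont=1 payload=0x0A=10: acc |= 10<<7 -> acc=1328 shift=14
  byte[5]=0x18 cont=0 payload=0x18=24: acc |= 24<<14 -> acc=394544 shift=21 [end]
Varint 2: bytes[3:6] = B0 8A 18 -> value 394544 (3 byte(s))
  byte[6]=0x80 cont=1 payload=0x00=0: acc |= 0<<0 -> acc=0 shift=7
  byte[7]=0x91 cont=1 payload=0x11=17: acc |= 17<<7 -> acc=2176 shift=14
  byte[8]=0x14 cont=0 payload=0x14=20: acc |= 20<<14 -> acc=329856 shift=21 [end]
Varint 3: bytes[6:9] = 80 91 14 -> value 329856 (3 byte(s))
  byte[9]=0x1F cont=0 payload=0x1F=31: acc |= 31<<0 -> acc=31 shift=7 [end]
Varint 4: bytes[9:10] = 1F -> value 31 (1 byte(s))
  byte[10]=0x84 cont=1 payload=0x04=4: acc |= 4<<0 -> acc=4 shift=7
  byte[11]=0xB8 cont=1 payload=0x38=56: acc |= 56<<7 -> acc=7172 shift=14
  byte[12]=0x9A cont=1 payload=0x1A=26: acc |= 26<<14 -> acc=433156 shift=21
  byte[13]=0x4F cont=0 payload=0x4F=79: acc |= 79<<21 -> acc=166108164 shift=28 [end]
Varint 5: bytes[10:14] = 84 B8 9A 4F -> value 166108164 (4 byte(s))
  byte[14]=0xD9 cont=1 payload=0x59=89: acc |= 89<<0 -> acc=89 shift=7
  byte[15]=0x50 cont=0 payload=0x50=80: acc |= 80<<7 -> acc=10329 shift=14 [end]
Varint 6: bytes[14:16] = D9 50 -> value 10329 (2 byte(s))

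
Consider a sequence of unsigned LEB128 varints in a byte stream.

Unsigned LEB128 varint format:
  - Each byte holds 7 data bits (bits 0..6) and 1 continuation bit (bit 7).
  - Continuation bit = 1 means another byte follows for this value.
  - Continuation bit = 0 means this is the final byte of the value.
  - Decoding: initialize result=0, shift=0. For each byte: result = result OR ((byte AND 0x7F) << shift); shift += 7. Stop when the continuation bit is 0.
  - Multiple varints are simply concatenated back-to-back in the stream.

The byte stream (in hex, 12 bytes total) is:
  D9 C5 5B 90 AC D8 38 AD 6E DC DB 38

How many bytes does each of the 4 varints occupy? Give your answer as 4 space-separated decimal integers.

  byte[0]=0xD9 cont=1 payload=0x59=89: acc |= 89<<0 -> acc=89 shift=7
  byte[1]=0xC5 cont=1 payload=0x45=69: acc |= 69<<7 -> acc=8921 shift=14
  byte[2]=0x5B cont=0 payload=0x5B=91: acc |= 91<<14 -> acc=1499865 shift=21 [end]
Varint 1: bytes[0:3] = D9 C5 5B -> value 1499865 (3 byte(s))
  byte[3]=0x90 cont=1 payload=0x10=16: acc |= 16<<0 -> acc=16 shift=7
  byte[4]=0xAC cont=1 payload=0x2C=44: acc |= 44<<7 -> acc=5648 shift=14
  byte[5]=0xD8 cont=1 payload=0x58=88: acc |= 88<<14 -> acc=1447440 shift=21
  byte[6]=0x38 cont=0 payload=0x38=56: acc |= 56<<21 -> acc=118887952 shift=28 [end]
Varint 2: bytes[3:7] = 90 AC D8 38 -> value 118887952 (4 byte(s))
  byte[7]=0xAD cont=1 payload=0x2D=45: acc |= 45<<0 -> acc=45 shift=7
  byte[8]=0x6E cont=0 payload=0x6E=110: acc |= 110<<7 -> acc=14125 shift=14 [end]
Varint 3: bytes[7:9] = AD 6E -> value 14125 (2 byte(s))
  byte[9]=0xDC cont=1 payload=0x5C=92: acc |= 92<<0 -> acc=92 shift=7
  byte[10]=0xDB cont=1 payload=0x5B=91: acc |= 91<<7 -> acc=11740 shift=14
  byte[11]=0x38 cont=0 payload=0x38=56: acc |= 56<<14 -> acc=929244 shift=21 [end]
Varint 4: bytes[9:12] = DC DB 38 -> value 929244 (3 byte(s))

Answer: 3 4 2 3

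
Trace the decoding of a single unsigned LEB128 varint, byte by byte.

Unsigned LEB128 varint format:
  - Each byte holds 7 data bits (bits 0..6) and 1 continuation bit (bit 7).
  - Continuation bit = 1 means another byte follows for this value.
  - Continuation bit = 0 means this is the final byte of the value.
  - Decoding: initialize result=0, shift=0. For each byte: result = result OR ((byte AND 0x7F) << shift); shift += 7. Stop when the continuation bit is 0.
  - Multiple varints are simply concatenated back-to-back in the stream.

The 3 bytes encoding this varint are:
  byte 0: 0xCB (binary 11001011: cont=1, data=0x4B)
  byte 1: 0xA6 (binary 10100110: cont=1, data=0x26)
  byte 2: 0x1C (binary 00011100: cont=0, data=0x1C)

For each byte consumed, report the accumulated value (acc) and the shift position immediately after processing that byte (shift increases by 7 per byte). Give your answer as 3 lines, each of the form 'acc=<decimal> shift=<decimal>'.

byte 0=0xCB: payload=0x4B=75, contrib = 75<<0 = 75; acc -> 75, shift -> 7
byte 1=0xA6: payload=0x26=38, contrib = 38<<7 = 4864; acc -> 4939, shift -> 14
byte 2=0x1C: payload=0x1C=28, contrib = 28<<14 = 458752; acc -> 463691, shift -> 21

Answer: acc=75 shift=7
acc=4939 shift=14
acc=463691 shift=21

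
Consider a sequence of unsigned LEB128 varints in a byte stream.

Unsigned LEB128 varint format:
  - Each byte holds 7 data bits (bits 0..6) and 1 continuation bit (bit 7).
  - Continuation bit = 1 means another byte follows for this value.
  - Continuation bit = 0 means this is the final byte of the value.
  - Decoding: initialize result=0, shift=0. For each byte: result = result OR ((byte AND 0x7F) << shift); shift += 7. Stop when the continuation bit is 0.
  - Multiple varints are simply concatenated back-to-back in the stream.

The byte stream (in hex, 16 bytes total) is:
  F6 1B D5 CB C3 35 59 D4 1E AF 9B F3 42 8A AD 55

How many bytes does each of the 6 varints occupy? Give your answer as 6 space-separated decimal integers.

  byte[0]=0xF6 cont=1 payload=0x76=118: acc |= 118<<0 -> acc=118 shift=7
  byte[1]=0x1B cont=0 payload=0x1B=27: acc |= 27<<7 -> acc=3574 shift=14 [end]
Varint 1: bytes[0:2] = F6 1B -> value 3574 (2 byte(s))
  byte[2]=0xD5 cont=1 payload=0x55=85: acc |= 85<<0 -> acc=85 shift=7
  byte[3]=0xCB cont=1 payload=0x4B=75: acc |= 75<<7 -> acc=9685 shift=14
  byte[4]=0xC3 cont=1 payload=0x43=67: acc |= 67<<14 -> acc=1107413 shift=21
  byte[5]=0x35 cont=0 payload=0x35=53: acc |= 53<<21 -> acc=112256469 shift=28 [end]
Varint 2: bytes[2:6] = D5 CB C3 35 -> value 112256469 (4 byte(s))
  byte[6]=0x59 cont=0 payload=0x59=89: acc |= 89<<0 -> acc=89 shift=7 [end]
Varint 3: bytes[6:7] = 59 -> value 89 (1 byte(s))
  byte[7]=0xD4 cont=1 payload=0x54=84: acc |= 84<<0 -> acc=84 shift=7
  byte[8]=0x1E cont=0 payload=0x1E=30: acc |= 30<<7 -> acc=3924 shift=14 [end]
Varint 4: bytes[7:9] = D4 1E -> value 3924 (2 byte(s))
  byte[9]=0xAF cont=1 payload=0x2F=47: acc |= 47<<0 -> acc=47 shift=7
  byte[10]=0x9B cont=1 payload=0x1B=27: acc |= 27<<7 -> acc=3503 shift=14
  byte[11]=0xF3 cont=1 payload=0x73=115: acc |= 115<<14 -> acc=1887663 shift=21
  byte[12]=0x42 cont=0 payload=0x42=66: acc |= 66<<21 -> acc=140299695 shift=28 [end]
Varint 5: bytes[9:13] = AF 9B F3 42 -> value 140299695 (4 byte(s))
  byte[13]=0x8A cont=1 payload=0x0A=10: acc |= 10<<0 -> acc=10 shift=7
  byte[14]=0xAD cont=1 payload=0x2D=45: acc |= 45<<7 -> acc=5770 shift=14
  byte[15]=0x55 cont=0 payload=0x55=85: acc |= 85<<14 -> acc=1398410 shift=21 [end]
Varint 6: bytes[13:16] = 8A AD 55 -> value 1398410 (3 byte(s))

Answer: 2 4 1 2 4 3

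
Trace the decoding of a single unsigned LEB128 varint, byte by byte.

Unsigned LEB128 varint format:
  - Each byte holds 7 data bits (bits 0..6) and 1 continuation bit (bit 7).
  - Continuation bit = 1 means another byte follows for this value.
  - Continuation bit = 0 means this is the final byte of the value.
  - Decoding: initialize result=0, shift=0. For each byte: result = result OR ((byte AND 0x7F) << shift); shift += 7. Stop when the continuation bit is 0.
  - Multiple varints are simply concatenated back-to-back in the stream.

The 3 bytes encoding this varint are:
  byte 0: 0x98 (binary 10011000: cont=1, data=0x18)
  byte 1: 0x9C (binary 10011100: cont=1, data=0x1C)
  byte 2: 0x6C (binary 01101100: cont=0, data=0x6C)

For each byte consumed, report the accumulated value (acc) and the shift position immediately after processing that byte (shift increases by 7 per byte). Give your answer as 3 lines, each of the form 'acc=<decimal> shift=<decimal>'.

byte 0=0x98: payload=0x18=24, contrib = 24<<0 = 24; acc -> 24, shift -> 7
byte 1=0x9C: payload=0x1C=28, contrib = 28<<7 = 3584; acc -> 3608, shift -> 14
byte 2=0x6C: payload=0x6C=108, contrib = 108<<14 = 1769472; acc -> 1773080, shift -> 21

Answer: acc=24 shift=7
acc=3608 shift=14
acc=1773080 shift=21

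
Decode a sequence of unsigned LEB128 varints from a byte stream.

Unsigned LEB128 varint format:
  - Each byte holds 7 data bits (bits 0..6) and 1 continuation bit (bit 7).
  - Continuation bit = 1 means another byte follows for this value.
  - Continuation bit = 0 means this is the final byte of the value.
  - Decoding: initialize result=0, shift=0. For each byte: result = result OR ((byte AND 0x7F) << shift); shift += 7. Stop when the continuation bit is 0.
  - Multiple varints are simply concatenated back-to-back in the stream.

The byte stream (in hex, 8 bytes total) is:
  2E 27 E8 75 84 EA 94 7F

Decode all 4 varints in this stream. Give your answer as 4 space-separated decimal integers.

  byte[0]=0x2E cont=0 payload=0x2E=46: acc |= 46<<0 -> acc=46 shift=7 [end]
Varint 1: bytes[0:1] = 2E -> value 46 (1 byte(s))
  byte[1]=0x27 cont=0 payload=0x27=39: acc |= 39<<0 -> acc=39 shift=7 [end]
Varint 2: bytes[1:2] = 27 -> value 39 (1 byte(s))
  byte[2]=0xE8 cont=1 payload=0x68=104: acc |= 104<<0 -> acc=104 shift=7
  byte[3]=0x75 cont=0 payload=0x75=117: acc |= 117<<7 -> acc=15080 shift=14 [end]
Varint 3: bytes[2:4] = E8 75 -> value 15080 (2 byte(s))
  byte[4]=0x84 cont=1 payload=0x04=4: acc |= 4<<0 -> acc=4 shift=7
  byte[5]=0xEA cont=1 payload=0x6A=106: acc |= 106<<7 -> acc=13572 shift=14
  byte[6]=0x94 cont=1 payload=0x14=20: acc |= 20<<14 -> acc=341252 shift=21
  byte[7]=0x7F cont=0 payload=0x7F=127: acc |= 127<<21 -> acc=266679556 shift=28 [end]
Varint 4: bytes[4:8] = 84 EA 94 7F -> value 266679556 (4 byte(s))

Answer: 46 39 15080 266679556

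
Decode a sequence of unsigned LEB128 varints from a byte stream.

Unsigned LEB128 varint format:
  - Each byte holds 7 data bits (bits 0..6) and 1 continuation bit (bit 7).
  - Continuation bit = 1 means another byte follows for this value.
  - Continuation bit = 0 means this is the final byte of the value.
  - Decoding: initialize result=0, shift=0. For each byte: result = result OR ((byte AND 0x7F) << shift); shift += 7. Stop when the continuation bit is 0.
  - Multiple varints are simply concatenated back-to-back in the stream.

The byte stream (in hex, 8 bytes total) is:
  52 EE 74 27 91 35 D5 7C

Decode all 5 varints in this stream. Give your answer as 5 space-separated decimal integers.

Answer: 82 14958 39 6801 15957

Derivation:
  byte[0]=0x52 cont=0 payload=0x52=82: acc |= 82<<0 -> acc=82 shift=7 [end]
Varint 1: bytes[0:1] = 52 -> value 82 (1 byte(s))
  byte[1]=0xEE cont=1 payload=0x6E=110: acc |= 110<<0 -> acc=110 shift=7
  byte[2]=0x74 cont=0 payload=0x74=116: acc |= 116<<7 -> acc=14958 shift=14 [end]
Varint 2: bytes[1:3] = EE 74 -> value 14958 (2 byte(s))
  byte[3]=0x27 cont=0 payload=0x27=39: acc |= 39<<0 -> acc=39 shift=7 [end]
Varint 3: bytes[3:4] = 27 -> value 39 (1 byte(s))
  byte[4]=0x91 cont=1 payload=0x11=17: acc |= 17<<0 -> acc=17 shift=7
  byte[5]=0x35 cont=0 payload=0x35=53: acc |= 53<<7 -> acc=6801 shift=14 [end]
Varint 4: bytes[4:6] = 91 35 -> value 6801 (2 byte(s))
  byte[6]=0xD5 cont=1 payload=0x55=85: acc |= 85<<0 -> acc=85 shift=7
  byte[7]=0x7C cont=0 payload=0x7C=124: acc |= 124<<7 -> acc=15957 shift=14 [end]
Varint 5: bytes[6:8] = D5 7C -> value 15957 (2 byte(s))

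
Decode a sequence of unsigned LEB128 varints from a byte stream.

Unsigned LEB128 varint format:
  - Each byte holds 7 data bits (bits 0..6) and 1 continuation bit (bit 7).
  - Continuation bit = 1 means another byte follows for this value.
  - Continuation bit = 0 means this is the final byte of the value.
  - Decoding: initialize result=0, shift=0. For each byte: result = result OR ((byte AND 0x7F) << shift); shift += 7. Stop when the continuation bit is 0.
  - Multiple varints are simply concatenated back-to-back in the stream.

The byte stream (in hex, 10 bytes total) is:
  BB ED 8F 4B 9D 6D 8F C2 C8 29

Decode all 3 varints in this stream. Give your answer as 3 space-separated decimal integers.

Answer: 157546171 13981 87171343

Derivation:
  byte[0]=0xBB cont=1 payload=0x3B=59: acc |= 59<<0 -> acc=59 shift=7
  byte[1]=0xED cont=1 payload=0x6D=109: acc |= 109<<7 -> acc=14011 shift=14
  byte[2]=0x8F cont=1 payload=0x0F=15: acc |= 15<<14 -> acc=259771 shift=21
  byte[3]=0x4B cont=0 payload=0x4B=75: acc |= 75<<21 -> acc=157546171 shift=28 [end]
Varint 1: bytes[0:4] = BB ED 8F 4B -> value 157546171 (4 byte(s))
  byte[4]=0x9D cont=1 payload=0x1D=29: acc |= 29<<0 -> acc=29 shift=7
  byte[5]=0x6D cont=0 payload=0x6D=109: acc |= 109<<7 -> acc=13981 shift=14 [end]
Varint 2: bytes[4:6] = 9D 6D -> value 13981 (2 byte(s))
  byte[6]=0x8F cont=1 payload=0x0F=15: acc |= 15<<0 -> acc=15 shift=7
  byte[7]=0xC2 cont=1 payload=0x42=66: acc |= 66<<7 -> acc=8463 shift=14
  byte[8]=0xC8 cont=1 payload=0x48=72: acc |= 72<<14 -> acc=1188111 shift=21
  byte[9]=0x29 cont=0 payload=0x29=41: acc |= 41<<21 -> acc=87171343 shift=28 [end]
Varint 3: bytes[6:10] = 8F C2 C8 29 -> value 87171343 (4 byte(s))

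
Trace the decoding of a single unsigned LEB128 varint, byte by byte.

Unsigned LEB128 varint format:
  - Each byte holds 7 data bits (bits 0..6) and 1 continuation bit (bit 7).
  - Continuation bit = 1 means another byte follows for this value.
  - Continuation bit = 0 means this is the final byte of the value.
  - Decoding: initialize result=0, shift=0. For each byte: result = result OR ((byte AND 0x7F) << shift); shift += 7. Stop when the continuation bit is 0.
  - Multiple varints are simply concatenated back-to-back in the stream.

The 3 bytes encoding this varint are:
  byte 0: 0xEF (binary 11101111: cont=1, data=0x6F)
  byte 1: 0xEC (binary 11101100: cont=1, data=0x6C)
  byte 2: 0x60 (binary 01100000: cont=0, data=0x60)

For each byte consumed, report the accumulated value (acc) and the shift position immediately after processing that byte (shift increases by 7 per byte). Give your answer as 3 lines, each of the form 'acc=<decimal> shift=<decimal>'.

Answer: acc=111 shift=7
acc=13935 shift=14
acc=1586799 shift=21

Derivation:
byte 0=0xEF: payload=0x6F=111, contrib = 111<<0 = 111; acc -> 111, shift -> 7
byte 1=0xEC: payload=0x6C=108, contrib = 108<<7 = 13824; acc -> 13935, shift -> 14
byte 2=0x60: payload=0x60=96, contrib = 96<<14 = 1572864; acc -> 1586799, shift -> 21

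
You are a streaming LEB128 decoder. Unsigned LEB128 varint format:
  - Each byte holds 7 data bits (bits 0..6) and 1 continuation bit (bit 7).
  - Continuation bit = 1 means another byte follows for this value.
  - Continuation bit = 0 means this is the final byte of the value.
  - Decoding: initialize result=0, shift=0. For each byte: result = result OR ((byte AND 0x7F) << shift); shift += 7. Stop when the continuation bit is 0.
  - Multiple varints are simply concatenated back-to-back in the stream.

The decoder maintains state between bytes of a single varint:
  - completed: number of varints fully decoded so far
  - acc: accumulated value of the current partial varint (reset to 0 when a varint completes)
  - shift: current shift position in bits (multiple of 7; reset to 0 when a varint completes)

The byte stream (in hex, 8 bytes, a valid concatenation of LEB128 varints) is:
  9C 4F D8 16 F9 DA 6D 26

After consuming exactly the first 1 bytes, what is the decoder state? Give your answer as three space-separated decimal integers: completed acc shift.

Answer: 0 28 7

Derivation:
byte[0]=0x9C cont=1 payload=0x1C: acc |= 28<<0 -> completed=0 acc=28 shift=7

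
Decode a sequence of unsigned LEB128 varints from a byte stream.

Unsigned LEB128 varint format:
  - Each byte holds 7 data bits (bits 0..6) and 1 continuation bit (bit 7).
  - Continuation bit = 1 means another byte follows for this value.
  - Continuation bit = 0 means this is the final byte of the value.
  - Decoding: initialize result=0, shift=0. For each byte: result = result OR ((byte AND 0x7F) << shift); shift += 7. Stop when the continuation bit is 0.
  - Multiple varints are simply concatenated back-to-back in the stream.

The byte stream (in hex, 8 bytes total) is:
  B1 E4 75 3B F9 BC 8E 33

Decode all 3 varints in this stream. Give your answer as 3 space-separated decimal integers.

Answer: 1929777 59 107191929

Derivation:
  byte[0]=0xB1 cont=1 payload=0x31=49: acc |= 49<<0 -> acc=49 shift=7
  byte[1]=0xE4 cont=1 payload=0x64=100: acc |= 100<<7 -> acc=12849 shift=14
  byte[2]=0x75 cont=0 payload=0x75=117: acc |= 117<<14 -> acc=1929777 shift=21 [end]
Varint 1: bytes[0:3] = B1 E4 75 -> value 1929777 (3 byte(s))
  byte[3]=0x3B cont=0 payload=0x3B=59: acc |= 59<<0 -> acc=59 shift=7 [end]
Varint 2: bytes[3:4] = 3B -> value 59 (1 byte(s))
  byte[4]=0xF9 cont=1 payload=0x79=121: acc |= 121<<0 -> acc=121 shift=7
  byte[5]=0xBC cont=1 payload=0x3C=60: acc |= 60<<7 -> acc=7801 shift=14
  byte[6]=0x8E cont=1 payload=0x0E=14: acc |= 14<<14 -> acc=237177 shift=21
  byte[7]=0x33 cont=0 payload=0x33=51: acc |= 51<<21 -> acc=107191929 shift=28 [end]
Varint 3: bytes[4:8] = F9 BC 8E 33 -> value 107191929 (4 byte(s))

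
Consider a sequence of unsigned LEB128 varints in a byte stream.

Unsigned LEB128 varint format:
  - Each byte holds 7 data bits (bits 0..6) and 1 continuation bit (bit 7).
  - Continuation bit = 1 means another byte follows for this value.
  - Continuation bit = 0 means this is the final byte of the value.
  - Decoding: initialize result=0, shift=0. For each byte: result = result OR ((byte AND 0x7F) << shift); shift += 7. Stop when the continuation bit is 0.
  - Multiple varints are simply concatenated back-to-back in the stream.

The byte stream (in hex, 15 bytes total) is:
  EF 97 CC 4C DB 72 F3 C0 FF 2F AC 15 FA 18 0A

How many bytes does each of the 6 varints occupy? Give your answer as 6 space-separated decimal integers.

Answer: 4 2 4 2 2 1

Derivation:
  byte[0]=0xEF cont=1 payload=0x6F=111: acc |= 111<<0 -> acc=111 shift=7
  byte[1]=0x97 cont=1 payload=0x17=23: acc |= 23<<7 -> acc=3055 shift=14
  byte[2]=0xCC cont=1 payload=0x4C=76: acc |= 76<<14 -> acc=1248239 shift=21
  byte[3]=0x4C cont=0 payload=0x4C=76: acc |= 76<<21 -> acc=160631791 shift=28 [end]
Varint 1: bytes[0:4] = EF 97 CC 4C -> value 160631791 (4 byte(s))
  byte[4]=0xDB cont=1 payload=0x5B=91: acc |= 91<<0 -> acc=91 shift=7
  byte[5]=0x72 cont=0 payload=0x72=114: acc |= 114<<7 -> acc=14683 shift=14 [end]
Varint 2: bytes[4:6] = DB 72 -> value 14683 (2 byte(s))
  byte[6]=0xF3 cont=1 payload=0x73=115: acc |= 115<<0 -> acc=115 shift=7
  byte[7]=0xC0 cont=1 payload=0x40=64: acc |= 64<<7 -> acc=8307 shift=14
  byte[8]=0xFF cont=1 payload=0x7F=127: acc |= 127<<14 -> acc=2089075 shift=21
  byte[9]=0x2F cont=0 payload=0x2F=47: acc |= 47<<21 -> acc=100655219 shift=28 [end]
Varint 3: bytes[6:10] = F3 C0 FF 2F -> value 100655219 (4 byte(s))
  byte[10]=0xAC cont=1 payload=0x2C=44: acc |= 44<<0 -> acc=44 shift=7
  byte[11]=0x15 cont=0 payload=0x15=21: acc |= 21<<7 -> acc=2732 shift=14 [end]
Varint 4: bytes[10:12] = AC 15 -> value 2732 (2 byte(s))
  byte[12]=0xFA cont=1 payload=0x7A=122: acc |= 122<<0 -> acc=122 shift=7
  byte[13]=0x18 cont=0 payload=0x18=24: acc |= 24<<7 -> acc=3194 shift=14 [end]
Varint 5: bytes[12:14] = FA 18 -> value 3194 (2 byte(s))
  byte[14]=0x0A cont=0 payload=0x0A=10: acc |= 10<<0 -> acc=10 shift=7 [end]
Varint 6: bytes[14:15] = 0A -> value 10 (1 byte(s))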